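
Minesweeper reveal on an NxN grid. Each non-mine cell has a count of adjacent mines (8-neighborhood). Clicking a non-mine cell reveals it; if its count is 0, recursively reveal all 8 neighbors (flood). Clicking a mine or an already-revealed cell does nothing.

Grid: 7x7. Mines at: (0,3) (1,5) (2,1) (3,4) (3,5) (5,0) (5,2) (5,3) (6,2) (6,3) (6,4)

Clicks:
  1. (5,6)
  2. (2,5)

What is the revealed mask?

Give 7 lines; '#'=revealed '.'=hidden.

Click 1 (5,6) count=0: revealed 6 new [(4,5) (4,6) (5,5) (5,6) (6,5) (6,6)] -> total=6
Click 2 (2,5) count=3: revealed 1 new [(2,5)] -> total=7

Answer: .......
.......
.....#.
.......
.....##
.....##
.....##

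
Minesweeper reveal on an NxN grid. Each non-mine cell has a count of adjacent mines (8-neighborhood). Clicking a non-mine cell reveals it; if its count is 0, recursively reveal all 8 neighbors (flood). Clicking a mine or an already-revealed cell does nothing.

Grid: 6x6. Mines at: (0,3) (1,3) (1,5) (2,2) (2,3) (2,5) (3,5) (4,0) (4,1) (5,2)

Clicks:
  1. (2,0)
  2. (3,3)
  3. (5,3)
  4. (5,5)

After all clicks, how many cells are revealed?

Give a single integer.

Answer: 17

Derivation:
Click 1 (2,0) count=0: revealed 10 new [(0,0) (0,1) (0,2) (1,0) (1,1) (1,2) (2,0) (2,1) (3,0) (3,1)] -> total=10
Click 2 (3,3) count=2: revealed 1 new [(3,3)] -> total=11
Click 3 (5,3) count=1: revealed 1 new [(5,3)] -> total=12
Click 4 (5,5) count=0: revealed 5 new [(4,3) (4,4) (4,5) (5,4) (5,5)] -> total=17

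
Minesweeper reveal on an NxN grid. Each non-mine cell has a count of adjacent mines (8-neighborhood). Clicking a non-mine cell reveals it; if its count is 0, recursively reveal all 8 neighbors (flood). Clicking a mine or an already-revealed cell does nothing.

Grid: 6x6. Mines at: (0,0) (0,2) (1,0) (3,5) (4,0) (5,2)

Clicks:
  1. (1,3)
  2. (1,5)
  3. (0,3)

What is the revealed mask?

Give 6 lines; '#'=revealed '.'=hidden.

Answer: ...###
.#####
.#####
.####.
.####.
......

Derivation:
Click 1 (1,3) count=1: revealed 1 new [(1,3)] -> total=1
Click 2 (1,5) count=0: revealed 20 new [(0,3) (0,4) (0,5) (1,1) (1,2) (1,4) (1,5) (2,1) (2,2) (2,3) (2,4) (2,5) (3,1) (3,2) (3,3) (3,4) (4,1) (4,2) (4,3) (4,4)] -> total=21
Click 3 (0,3) count=1: revealed 0 new [(none)] -> total=21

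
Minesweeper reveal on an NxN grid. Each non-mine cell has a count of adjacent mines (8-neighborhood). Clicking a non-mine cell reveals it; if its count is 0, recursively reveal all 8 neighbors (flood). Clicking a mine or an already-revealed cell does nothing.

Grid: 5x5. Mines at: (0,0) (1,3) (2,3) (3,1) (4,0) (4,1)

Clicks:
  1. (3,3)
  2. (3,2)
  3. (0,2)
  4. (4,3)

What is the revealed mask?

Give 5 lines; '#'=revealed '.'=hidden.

Answer: ..#..
.....
.....
..###
..###

Derivation:
Click 1 (3,3) count=1: revealed 1 new [(3,3)] -> total=1
Click 2 (3,2) count=3: revealed 1 new [(3,2)] -> total=2
Click 3 (0,2) count=1: revealed 1 new [(0,2)] -> total=3
Click 4 (4,3) count=0: revealed 4 new [(3,4) (4,2) (4,3) (4,4)] -> total=7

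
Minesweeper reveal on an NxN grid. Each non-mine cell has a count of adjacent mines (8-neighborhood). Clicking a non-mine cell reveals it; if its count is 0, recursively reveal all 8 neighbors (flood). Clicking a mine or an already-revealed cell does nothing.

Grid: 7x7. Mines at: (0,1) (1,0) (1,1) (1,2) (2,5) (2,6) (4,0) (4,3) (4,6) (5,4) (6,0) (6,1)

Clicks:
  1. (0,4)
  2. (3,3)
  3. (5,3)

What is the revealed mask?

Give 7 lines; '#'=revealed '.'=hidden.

Click 1 (0,4) count=0: revealed 8 new [(0,3) (0,4) (0,5) (0,6) (1,3) (1,4) (1,5) (1,6)] -> total=8
Click 2 (3,3) count=1: revealed 1 new [(3,3)] -> total=9
Click 3 (5,3) count=2: revealed 1 new [(5,3)] -> total=10

Answer: ...####
...####
.......
...#...
.......
...#...
.......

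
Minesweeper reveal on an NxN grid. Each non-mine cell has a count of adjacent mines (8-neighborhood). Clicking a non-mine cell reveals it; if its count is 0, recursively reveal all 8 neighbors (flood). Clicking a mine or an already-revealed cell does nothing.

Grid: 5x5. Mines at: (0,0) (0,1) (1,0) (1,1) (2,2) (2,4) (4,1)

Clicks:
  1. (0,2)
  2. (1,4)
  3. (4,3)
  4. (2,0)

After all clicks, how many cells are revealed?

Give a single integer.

Click 1 (0,2) count=2: revealed 1 new [(0,2)] -> total=1
Click 2 (1,4) count=1: revealed 1 new [(1,4)] -> total=2
Click 3 (4,3) count=0: revealed 6 new [(3,2) (3,3) (3,4) (4,2) (4,3) (4,4)] -> total=8
Click 4 (2,0) count=2: revealed 1 new [(2,0)] -> total=9

Answer: 9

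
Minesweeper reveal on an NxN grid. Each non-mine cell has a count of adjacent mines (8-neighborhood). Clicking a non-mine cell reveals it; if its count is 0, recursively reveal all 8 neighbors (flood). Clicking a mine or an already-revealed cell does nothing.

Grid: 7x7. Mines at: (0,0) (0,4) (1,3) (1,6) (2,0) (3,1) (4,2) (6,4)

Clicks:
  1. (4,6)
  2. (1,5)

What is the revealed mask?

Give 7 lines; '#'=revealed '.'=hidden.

Answer: .......
.....#.
...####
...####
...####
...####
.....##

Derivation:
Click 1 (4,6) count=0: revealed 18 new [(2,3) (2,4) (2,5) (2,6) (3,3) (3,4) (3,5) (3,6) (4,3) (4,4) (4,5) (4,6) (5,3) (5,4) (5,5) (5,6) (6,5) (6,6)] -> total=18
Click 2 (1,5) count=2: revealed 1 new [(1,5)] -> total=19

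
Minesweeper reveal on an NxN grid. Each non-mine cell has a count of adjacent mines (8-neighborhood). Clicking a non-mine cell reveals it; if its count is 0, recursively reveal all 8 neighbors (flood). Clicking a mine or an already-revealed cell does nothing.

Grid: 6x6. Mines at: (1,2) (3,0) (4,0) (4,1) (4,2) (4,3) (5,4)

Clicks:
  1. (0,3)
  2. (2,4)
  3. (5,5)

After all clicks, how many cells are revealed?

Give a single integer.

Answer: 15

Derivation:
Click 1 (0,3) count=1: revealed 1 new [(0,3)] -> total=1
Click 2 (2,4) count=0: revealed 13 new [(0,4) (0,5) (1,3) (1,4) (1,5) (2,3) (2,4) (2,5) (3,3) (3,4) (3,5) (4,4) (4,5)] -> total=14
Click 3 (5,5) count=1: revealed 1 new [(5,5)] -> total=15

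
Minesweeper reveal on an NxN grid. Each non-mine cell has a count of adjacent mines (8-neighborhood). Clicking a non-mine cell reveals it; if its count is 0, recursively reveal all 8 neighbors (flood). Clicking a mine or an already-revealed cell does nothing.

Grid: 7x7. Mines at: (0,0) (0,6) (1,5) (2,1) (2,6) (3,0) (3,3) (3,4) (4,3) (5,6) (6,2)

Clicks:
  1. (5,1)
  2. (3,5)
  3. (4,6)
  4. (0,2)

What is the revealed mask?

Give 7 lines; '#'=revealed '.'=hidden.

Answer: .####..
.####..
..###..
.....#.
......#
.#.....
.......

Derivation:
Click 1 (5,1) count=1: revealed 1 new [(5,1)] -> total=1
Click 2 (3,5) count=2: revealed 1 new [(3,5)] -> total=2
Click 3 (4,6) count=1: revealed 1 new [(4,6)] -> total=3
Click 4 (0,2) count=0: revealed 11 new [(0,1) (0,2) (0,3) (0,4) (1,1) (1,2) (1,3) (1,4) (2,2) (2,3) (2,4)] -> total=14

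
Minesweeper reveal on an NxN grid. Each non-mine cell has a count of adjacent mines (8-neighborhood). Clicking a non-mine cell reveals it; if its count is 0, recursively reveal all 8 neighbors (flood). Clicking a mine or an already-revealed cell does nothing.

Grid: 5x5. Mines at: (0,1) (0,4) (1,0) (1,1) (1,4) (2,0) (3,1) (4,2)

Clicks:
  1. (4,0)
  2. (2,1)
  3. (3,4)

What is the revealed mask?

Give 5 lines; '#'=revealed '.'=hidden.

Answer: .....
.....
.#.##
...##
#..##

Derivation:
Click 1 (4,0) count=1: revealed 1 new [(4,0)] -> total=1
Click 2 (2,1) count=4: revealed 1 new [(2,1)] -> total=2
Click 3 (3,4) count=0: revealed 6 new [(2,3) (2,4) (3,3) (3,4) (4,3) (4,4)] -> total=8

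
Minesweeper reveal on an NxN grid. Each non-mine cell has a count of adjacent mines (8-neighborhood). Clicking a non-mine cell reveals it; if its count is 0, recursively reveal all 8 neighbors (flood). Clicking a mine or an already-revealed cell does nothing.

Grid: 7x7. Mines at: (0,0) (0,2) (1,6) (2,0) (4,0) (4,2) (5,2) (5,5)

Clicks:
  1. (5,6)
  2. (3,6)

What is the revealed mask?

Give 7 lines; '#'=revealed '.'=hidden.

Answer: ...###.
.#####.
.######
.######
...####
......#
.......

Derivation:
Click 1 (5,6) count=1: revealed 1 new [(5,6)] -> total=1
Click 2 (3,6) count=0: revealed 24 new [(0,3) (0,4) (0,5) (1,1) (1,2) (1,3) (1,4) (1,5) (2,1) (2,2) (2,3) (2,4) (2,5) (2,6) (3,1) (3,2) (3,3) (3,4) (3,5) (3,6) (4,3) (4,4) (4,5) (4,6)] -> total=25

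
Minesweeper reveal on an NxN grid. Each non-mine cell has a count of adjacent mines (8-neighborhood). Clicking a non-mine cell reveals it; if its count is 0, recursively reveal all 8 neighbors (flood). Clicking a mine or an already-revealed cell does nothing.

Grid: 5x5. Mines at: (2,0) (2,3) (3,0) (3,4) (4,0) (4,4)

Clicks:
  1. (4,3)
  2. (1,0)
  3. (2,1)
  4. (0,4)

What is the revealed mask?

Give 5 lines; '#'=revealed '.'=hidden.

Answer: #####
#####
.#...
.....
...#.

Derivation:
Click 1 (4,3) count=2: revealed 1 new [(4,3)] -> total=1
Click 2 (1,0) count=1: revealed 1 new [(1,0)] -> total=2
Click 3 (2,1) count=2: revealed 1 new [(2,1)] -> total=3
Click 4 (0,4) count=0: revealed 9 new [(0,0) (0,1) (0,2) (0,3) (0,4) (1,1) (1,2) (1,3) (1,4)] -> total=12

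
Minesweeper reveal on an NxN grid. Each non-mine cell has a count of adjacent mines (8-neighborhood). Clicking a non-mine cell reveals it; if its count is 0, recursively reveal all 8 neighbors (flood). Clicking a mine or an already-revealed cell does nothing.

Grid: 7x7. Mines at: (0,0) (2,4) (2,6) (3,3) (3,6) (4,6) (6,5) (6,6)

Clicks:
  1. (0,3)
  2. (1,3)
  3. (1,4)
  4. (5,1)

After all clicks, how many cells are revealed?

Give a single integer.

Click 1 (0,3) count=0: revealed 35 new [(0,1) (0,2) (0,3) (0,4) (0,5) (0,6) (1,0) (1,1) (1,2) (1,3) (1,4) (1,5) (1,6) (2,0) (2,1) (2,2) (2,3) (3,0) (3,1) (3,2) (4,0) (4,1) (4,2) (4,3) (4,4) (5,0) (5,1) (5,2) (5,3) (5,4) (6,0) (6,1) (6,2) (6,3) (6,4)] -> total=35
Click 2 (1,3) count=1: revealed 0 new [(none)] -> total=35
Click 3 (1,4) count=1: revealed 0 new [(none)] -> total=35
Click 4 (5,1) count=0: revealed 0 new [(none)] -> total=35

Answer: 35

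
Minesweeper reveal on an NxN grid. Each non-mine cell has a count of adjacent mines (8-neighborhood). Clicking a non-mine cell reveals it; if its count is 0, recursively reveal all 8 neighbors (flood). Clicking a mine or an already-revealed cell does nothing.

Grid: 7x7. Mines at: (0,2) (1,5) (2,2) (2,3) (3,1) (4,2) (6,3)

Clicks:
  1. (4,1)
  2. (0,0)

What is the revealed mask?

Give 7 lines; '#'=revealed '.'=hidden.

Answer: ##.....
##.....
##.....
.......
.#.....
.......
.......

Derivation:
Click 1 (4,1) count=2: revealed 1 new [(4,1)] -> total=1
Click 2 (0,0) count=0: revealed 6 new [(0,0) (0,1) (1,0) (1,1) (2,0) (2,1)] -> total=7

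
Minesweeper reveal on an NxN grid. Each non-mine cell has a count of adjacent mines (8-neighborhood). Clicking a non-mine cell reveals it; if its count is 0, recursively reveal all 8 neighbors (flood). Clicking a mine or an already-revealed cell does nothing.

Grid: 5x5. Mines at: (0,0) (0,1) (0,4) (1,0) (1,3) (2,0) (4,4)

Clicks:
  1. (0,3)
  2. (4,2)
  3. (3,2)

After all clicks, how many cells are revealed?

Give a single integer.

Answer: 12

Derivation:
Click 1 (0,3) count=2: revealed 1 new [(0,3)] -> total=1
Click 2 (4,2) count=0: revealed 11 new [(2,1) (2,2) (2,3) (3,0) (3,1) (3,2) (3,3) (4,0) (4,1) (4,2) (4,3)] -> total=12
Click 3 (3,2) count=0: revealed 0 new [(none)] -> total=12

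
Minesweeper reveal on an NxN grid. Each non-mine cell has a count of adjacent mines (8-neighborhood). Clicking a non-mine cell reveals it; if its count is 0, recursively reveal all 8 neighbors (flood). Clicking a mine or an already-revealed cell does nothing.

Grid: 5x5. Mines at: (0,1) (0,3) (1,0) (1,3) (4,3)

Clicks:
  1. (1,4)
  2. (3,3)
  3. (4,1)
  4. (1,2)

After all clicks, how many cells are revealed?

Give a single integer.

Click 1 (1,4) count=2: revealed 1 new [(1,4)] -> total=1
Click 2 (3,3) count=1: revealed 1 new [(3,3)] -> total=2
Click 3 (4,1) count=0: revealed 9 new [(2,0) (2,1) (2,2) (3,0) (3,1) (3,2) (4,0) (4,1) (4,2)] -> total=11
Click 4 (1,2) count=3: revealed 1 new [(1,2)] -> total=12

Answer: 12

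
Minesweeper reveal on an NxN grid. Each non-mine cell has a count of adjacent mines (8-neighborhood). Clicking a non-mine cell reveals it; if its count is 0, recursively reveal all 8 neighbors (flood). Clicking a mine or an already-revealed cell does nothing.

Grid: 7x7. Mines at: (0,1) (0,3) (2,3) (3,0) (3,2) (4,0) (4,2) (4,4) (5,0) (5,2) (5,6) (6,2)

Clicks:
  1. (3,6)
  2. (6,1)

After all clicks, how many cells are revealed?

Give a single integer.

Click 1 (3,6) count=0: revealed 14 new [(0,4) (0,5) (0,6) (1,4) (1,5) (1,6) (2,4) (2,5) (2,6) (3,4) (3,5) (3,6) (4,5) (4,6)] -> total=14
Click 2 (6,1) count=3: revealed 1 new [(6,1)] -> total=15

Answer: 15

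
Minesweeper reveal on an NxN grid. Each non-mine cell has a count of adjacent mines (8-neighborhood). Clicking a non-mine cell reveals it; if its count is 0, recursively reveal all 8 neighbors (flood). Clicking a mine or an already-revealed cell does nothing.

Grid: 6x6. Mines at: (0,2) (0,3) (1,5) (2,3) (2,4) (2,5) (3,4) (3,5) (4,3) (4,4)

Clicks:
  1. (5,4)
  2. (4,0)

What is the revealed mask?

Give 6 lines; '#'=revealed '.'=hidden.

Answer: ##....
###...
###...
###...
###...
###.#.

Derivation:
Click 1 (5,4) count=2: revealed 1 new [(5,4)] -> total=1
Click 2 (4,0) count=0: revealed 17 new [(0,0) (0,1) (1,0) (1,1) (1,2) (2,0) (2,1) (2,2) (3,0) (3,1) (3,2) (4,0) (4,1) (4,2) (5,0) (5,1) (5,2)] -> total=18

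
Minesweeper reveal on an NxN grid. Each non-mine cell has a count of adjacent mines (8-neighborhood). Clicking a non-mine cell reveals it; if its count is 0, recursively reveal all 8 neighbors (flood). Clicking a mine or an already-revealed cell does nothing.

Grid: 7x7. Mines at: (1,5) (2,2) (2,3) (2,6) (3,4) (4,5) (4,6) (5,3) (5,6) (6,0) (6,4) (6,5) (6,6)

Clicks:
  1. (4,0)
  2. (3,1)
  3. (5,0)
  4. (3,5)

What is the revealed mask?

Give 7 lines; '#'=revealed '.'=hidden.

Answer: #####..
#####..
##.....
###..#.
###....
###....
.......

Derivation:
Click 1 (4,0) count=0: revealed 21 new [(0,0) (0,1) (0,2) (0,3) (0,4) (1,0) (1,1) (1,2) (1,3) (1,4) (2,0) (2,1) (3,0) (3,1) (3,2) (4,0) (4,1) (4,2) (5,0) (5,1) (5,2)] -> total=21
Click 2 (3,1) count=1: revealed 0 new [(none)] -> total=21
Click 3 (5,0) count=1: revealed 0 new [(none)] -> total=21
Click 4 (3,5) count=4: revealed 1 new [(3,5)] -> total=22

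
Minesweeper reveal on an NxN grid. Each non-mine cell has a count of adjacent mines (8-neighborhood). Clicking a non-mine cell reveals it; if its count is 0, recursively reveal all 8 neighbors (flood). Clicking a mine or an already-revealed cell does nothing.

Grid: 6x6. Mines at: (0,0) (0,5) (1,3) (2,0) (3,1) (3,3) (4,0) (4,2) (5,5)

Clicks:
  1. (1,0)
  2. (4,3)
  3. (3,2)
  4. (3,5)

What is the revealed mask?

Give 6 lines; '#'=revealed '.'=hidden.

Click 1 (1,0) count=2: revealed 1 new [(1,0)] -> total=1
Click 2 (4,3) count=2: revealed 1 new [(4,3)] -> total=2
Click 3 (3,2) count=3: revealed 1 new [(3,2)] -> total=3
Click 4 (3,5) count=0: revealed 8 new [(1,4) (1,5) (2,4) (2,5) (3,4) (3,5) (4,4) (4,5)] -> total=11

Answer: ......
#...##
....##
..#.##
...###
......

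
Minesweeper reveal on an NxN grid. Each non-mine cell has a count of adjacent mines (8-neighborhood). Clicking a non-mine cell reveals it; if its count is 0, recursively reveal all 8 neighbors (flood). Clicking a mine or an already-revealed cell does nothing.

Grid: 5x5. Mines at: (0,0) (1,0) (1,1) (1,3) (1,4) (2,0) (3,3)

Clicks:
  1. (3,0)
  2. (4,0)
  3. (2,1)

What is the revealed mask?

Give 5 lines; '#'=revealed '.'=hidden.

Click 1 (3,0) count=1: revealed 1 new [(3,0)] -> total=1
Click 2 (4,0) count=0: revealed 5 new [(3,1) (3,2) (4,0) (4,1) (4,2)] -> total=6
Click 3 (2,1) count=3: revealed 1 new [(2,1)] -> total=7

Answer: .....
.....
.#...
###..
###..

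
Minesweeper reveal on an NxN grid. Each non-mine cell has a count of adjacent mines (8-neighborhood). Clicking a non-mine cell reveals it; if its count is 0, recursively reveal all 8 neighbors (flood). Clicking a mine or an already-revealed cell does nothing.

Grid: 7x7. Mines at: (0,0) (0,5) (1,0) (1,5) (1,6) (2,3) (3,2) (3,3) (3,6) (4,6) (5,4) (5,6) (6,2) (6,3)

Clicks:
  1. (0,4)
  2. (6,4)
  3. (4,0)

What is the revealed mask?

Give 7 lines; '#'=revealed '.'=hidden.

Click 1 (0,4) count=2: revealed 1 new [(0,4)] -> total=1
Click 2 (6,4) count=2: revealed 1 new [(6,4)] -> total=2
Click 3 (4,0) count=0: revealed 10 new [(2,0) (2,1) (3,0) (3,1) (4,0) (4,1) (5,0) (5,1) (6,0) (6,1)] -> total=12

Answer: ....#..
.......
##.....
##.....
##.....
##.....
##..#..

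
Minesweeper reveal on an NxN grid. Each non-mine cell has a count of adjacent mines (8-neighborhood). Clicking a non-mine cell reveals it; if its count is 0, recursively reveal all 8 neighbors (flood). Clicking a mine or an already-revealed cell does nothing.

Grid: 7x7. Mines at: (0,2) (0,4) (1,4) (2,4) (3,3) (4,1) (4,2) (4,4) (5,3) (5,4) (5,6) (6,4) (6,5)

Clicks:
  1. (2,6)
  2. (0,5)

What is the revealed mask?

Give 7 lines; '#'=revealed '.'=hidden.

Click 1 (2,6) count=0: revealed 10 new [(0,5) (0,6) (1,5) (1,6) (2,5) (2,6) (3,5) (3,6) (4,5) (4,6)] -> total=10
Click 2 (0,5) count=2: revealed 0 new [(none)] -> total=10

Answer: .....##
.....##
.....##
.....##
.....##
.......
.......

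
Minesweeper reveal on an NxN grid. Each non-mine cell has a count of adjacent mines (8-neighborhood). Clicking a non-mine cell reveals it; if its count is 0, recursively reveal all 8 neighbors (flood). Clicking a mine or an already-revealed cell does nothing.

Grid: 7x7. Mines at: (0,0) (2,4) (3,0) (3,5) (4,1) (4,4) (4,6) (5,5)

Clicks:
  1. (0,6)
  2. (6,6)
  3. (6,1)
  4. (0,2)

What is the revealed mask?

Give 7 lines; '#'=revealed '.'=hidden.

Answer: .######
.######
.###.##
.###...
.......
#####..
#####.#

Derivation:
Click 1 (0,6) count=0: revealed 20 new [(0,1) (0,2) (0,3) (0,4) (0,5) (0,6) (1,1) (1,2) (1,3) (1,4) (1,5) (1,6) (2,1) (2,2) (2,3) (2,5) (2,6) (3,1) (3,2) (3,3)] -> total=20
Click 2 (6,6) count=1: revealed 1 new [(6,6)] -> total=21
Click 3 (6,1) count=0: revealed 10 new [(5,0) (5,1) (5,2) (5,3) (5,4) (6,0) (6,1) (6,2) (6,3) (6,4)] -> total=31
Click 4 (0,2) count=0: revealed 0 new [(none)] -> total=31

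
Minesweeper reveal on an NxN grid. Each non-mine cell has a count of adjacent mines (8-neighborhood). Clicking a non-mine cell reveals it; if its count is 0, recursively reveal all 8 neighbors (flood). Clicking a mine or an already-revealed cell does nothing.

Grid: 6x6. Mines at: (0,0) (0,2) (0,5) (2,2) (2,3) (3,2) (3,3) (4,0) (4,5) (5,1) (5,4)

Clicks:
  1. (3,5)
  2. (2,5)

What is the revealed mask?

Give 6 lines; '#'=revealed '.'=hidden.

Click 1 (3,5) count=1: revealed 1 new [(3,5)] -> total=1
Click 2 (2,5) count=0: revealed 5 new [(1,4) (1,5) (2,4) (2,5) (3,4)] -> total=6

Answer: ......
....##
....##
....##
......
......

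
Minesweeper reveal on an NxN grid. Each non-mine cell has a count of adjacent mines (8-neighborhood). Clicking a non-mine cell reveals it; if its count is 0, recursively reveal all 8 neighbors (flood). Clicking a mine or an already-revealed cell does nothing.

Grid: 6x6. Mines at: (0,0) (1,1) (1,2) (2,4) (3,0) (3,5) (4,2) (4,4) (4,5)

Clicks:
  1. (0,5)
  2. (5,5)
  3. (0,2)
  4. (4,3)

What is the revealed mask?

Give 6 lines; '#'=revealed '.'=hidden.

Click 1 (0,5) count=0: revealed 6 new [(0,3) (0,4) (0,5) (1,3) (1,4) (1,5)] -> total=6
Click 2 (5,5) count=2: revealed 1 new [(5,5)] -> total=7
Click 3 (0,2) count=2: revealed 1 new [(0,2)] -> total=8
Click 4 (4,3) count=2: revealed 1 new [(4,3)] -> total=9

Answer: ..####
...###
......
......
...#..
.....#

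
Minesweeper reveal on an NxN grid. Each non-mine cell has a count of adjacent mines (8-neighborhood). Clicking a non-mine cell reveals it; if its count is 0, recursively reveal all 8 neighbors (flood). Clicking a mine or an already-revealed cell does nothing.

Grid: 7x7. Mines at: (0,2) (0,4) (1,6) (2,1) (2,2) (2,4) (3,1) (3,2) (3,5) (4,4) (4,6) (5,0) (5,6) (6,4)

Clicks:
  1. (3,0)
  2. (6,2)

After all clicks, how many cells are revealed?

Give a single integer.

Answer: 10

Derivation:
Click 1 (3,0) count=2: revealed 1 new [(3,0)] -> total=1
Click 2 (6,2) count=0: revealed 9 new [(4,1) (4,2) (4,3) (5,1) (5,2) (5,3) (6,1) (6,2) (6,3)] -> total=10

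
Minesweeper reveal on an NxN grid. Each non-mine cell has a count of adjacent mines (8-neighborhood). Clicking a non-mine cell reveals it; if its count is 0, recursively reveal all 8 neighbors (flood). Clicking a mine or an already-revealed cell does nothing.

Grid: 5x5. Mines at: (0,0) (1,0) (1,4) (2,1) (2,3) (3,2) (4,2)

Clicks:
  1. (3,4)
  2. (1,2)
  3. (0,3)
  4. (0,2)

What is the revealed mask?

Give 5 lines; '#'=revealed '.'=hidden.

Click 1 (3,4) count=1: revealed 1 new [(3,4)] -> total=1
Click 2 (1,2) count=2: revealed 1 new [(1,2)] -> total=2
Click 3 (0,3) count=1: revealed 1 new [(0,3)] -> total=3
Click 4 (0,2) count=0: revealed 4 new [(0,1) (0,2) (1,1) (1,3)] -> total=7

Answer: .###.
.###.
.....
....#
.....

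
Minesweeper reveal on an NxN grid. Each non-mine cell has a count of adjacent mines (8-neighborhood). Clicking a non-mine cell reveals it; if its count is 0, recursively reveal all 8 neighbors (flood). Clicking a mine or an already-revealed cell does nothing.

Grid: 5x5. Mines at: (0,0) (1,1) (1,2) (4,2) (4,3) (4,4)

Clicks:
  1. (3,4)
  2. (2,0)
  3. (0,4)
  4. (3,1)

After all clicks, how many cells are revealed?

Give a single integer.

Click 1 (3,4) count=2: revealed 1 new [(3,4)] -> total=1
Click 2 (2,0) count=1: revealed 1 new [(2,0)] -> total=2
Click 3 (0,4) count=0: revealed 7 new [(0,3) (0,4) (1,3) (1,4) (2,3) (2,4) (3,3)] -> total=9
Click 4 (3,1) count=1: revealed 1 new [(3,1)] -> total=10

Answer: 10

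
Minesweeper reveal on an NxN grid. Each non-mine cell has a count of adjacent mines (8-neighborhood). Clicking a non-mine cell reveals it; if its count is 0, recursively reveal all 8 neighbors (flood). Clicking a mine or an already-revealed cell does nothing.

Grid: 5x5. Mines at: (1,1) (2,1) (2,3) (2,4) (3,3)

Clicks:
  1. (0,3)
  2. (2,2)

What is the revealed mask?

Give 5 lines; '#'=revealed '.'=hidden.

Click 1 (0,3) count=0: revealed 6 new [(0,2) (0,3) (0,4) (1,2) (1,3) (1,4)] -> total=6
Click 2 (2,2) count=4: revealed 1 new [(2,2)] -> total=7

Answer: ..###
..###
..#..
.....
.....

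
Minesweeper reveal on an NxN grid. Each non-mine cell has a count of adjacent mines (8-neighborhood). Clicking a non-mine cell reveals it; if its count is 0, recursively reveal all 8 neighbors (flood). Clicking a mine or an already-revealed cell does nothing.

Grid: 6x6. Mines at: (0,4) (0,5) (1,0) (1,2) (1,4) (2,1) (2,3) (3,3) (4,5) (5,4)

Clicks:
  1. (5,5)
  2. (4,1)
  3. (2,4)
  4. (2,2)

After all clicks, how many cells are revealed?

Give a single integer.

Click 1 (5,5) count=2: revealed 1 new [(5,5)] -> total=1
Click 2 (4,1) count=0: revealed 11 new [(3,0) (3,1) (3,2) (4,0) (4,1) (4,2) (4,3) (5,0) (5,1) (5,2) (5,3)] -> total=12
Click 3 (2,4) count=3: revealed 1 new [(2,4)] -> total=13
Click 4 (2,2) count=4: revealed 1 new [(2,2)] -> total=14

Answer: 14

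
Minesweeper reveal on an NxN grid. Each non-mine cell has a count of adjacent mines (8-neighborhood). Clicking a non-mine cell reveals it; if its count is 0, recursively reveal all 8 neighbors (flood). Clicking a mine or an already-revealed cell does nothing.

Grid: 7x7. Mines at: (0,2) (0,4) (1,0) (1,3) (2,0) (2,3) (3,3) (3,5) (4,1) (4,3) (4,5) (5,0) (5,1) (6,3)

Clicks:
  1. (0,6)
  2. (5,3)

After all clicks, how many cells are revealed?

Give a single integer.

Click 1 (0,6) count=0: revealed 6 new [(0,5) (0,6) (1,5) (1,6) (2,5) (2,6)] -> total=6
Click 2 (5,3) count=2: revealed 1 new [(5,3)] -> total=7

Answer: 7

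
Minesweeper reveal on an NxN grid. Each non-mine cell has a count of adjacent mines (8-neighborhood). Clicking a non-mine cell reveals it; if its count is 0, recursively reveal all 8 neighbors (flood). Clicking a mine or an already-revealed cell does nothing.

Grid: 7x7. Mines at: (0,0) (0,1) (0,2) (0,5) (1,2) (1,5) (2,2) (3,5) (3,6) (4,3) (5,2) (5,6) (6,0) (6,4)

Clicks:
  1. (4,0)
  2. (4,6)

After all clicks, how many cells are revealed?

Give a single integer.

Answer: 11

Derivation:
Click 1 (4,0) count=0: revealed 10 new [(1,0) (1,1) (2,0) (2,1) (3,0) (3,1) (4,0) (4,1) (5,0) (5,1)] -> total=10
Click 2 (4,6) count=3: revealed 1 new [(4,6)] -> total=11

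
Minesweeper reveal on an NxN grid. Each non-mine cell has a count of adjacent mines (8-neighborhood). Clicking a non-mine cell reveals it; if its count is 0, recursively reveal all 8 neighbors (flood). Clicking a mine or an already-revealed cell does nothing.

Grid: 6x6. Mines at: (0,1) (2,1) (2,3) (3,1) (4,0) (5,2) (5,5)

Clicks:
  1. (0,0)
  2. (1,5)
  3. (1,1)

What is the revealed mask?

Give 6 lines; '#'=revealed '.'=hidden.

Click 1 (0,0) count=1: revealed 1 new [(0,0)] -> total=1
Click 2 (1,5) count=0: revealed 14 new [(0,2) (0,3) (0,4) (0,5) (1,2) (1,3) (1,4) (1,5) (2,4) (2,5) (3,4) (3,5) (4,4) (4,5)] -> total=15
Click 3 (1,1) count=2: revealed 1 new [(1,1)] -> total=16

Answer: #.####
.#####
....##
....##
....##
......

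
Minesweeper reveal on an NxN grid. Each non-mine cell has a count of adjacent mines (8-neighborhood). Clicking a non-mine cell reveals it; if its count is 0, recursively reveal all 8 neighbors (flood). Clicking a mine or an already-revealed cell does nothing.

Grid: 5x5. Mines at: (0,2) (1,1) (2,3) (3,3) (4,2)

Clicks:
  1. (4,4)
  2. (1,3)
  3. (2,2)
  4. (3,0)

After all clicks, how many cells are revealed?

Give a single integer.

Click 1 (4,4) count=1: revealed 1 new [(4,4)] -> total=1
Click 2 (1,3) count=2: revealed 1 new [(1,3)] -> total=2
Click 3 (2,2) count=3: revealed 1 new [(2,2)] -> total=3
Click 4 (3,0) count=0: revealed 6 new [(2,0) (2,1) (3,0) (3,1) (4,0) (4,1)] -> total=9

Answer: 9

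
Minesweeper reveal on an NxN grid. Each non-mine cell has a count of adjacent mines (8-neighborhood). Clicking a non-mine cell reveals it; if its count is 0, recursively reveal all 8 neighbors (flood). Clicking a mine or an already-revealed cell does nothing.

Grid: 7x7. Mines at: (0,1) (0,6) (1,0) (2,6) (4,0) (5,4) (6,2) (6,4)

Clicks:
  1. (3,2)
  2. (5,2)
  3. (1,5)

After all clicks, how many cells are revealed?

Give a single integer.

Answer: 27

Derivation:
Click 1 (3,2) count=0: revealed 27 new [(0,2) (0,3) (0,4) (0,5) (1,1) (1,2) (1,3) (1,4) (1,5) (2,1) (2,2) (2,3) (2,4) (2,5) (3,1) (3,2) (3,3) (3,4) (3,5) (4,1) (4,2) (4,3) (4,4) (4,5) (5,1) (5,2) (5,3)] -> total=27
Click 2 (5,2) count=1: revealed 0 new [(none)] -> total=27
Click 3 (1,5) count=2: revealed 0 new [(none)] -> total=27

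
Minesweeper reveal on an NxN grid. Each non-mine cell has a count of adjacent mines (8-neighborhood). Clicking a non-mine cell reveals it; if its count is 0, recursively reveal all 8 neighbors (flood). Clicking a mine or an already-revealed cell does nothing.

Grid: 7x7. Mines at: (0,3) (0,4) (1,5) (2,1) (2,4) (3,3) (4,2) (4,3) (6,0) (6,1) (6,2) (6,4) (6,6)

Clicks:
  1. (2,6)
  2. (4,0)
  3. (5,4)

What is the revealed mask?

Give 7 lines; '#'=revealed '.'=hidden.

Answer: .......
.......
......#
##.....
##.....
##..#..
.......

Derivation:
Click 1 (2,6) count=1: revealed 1 new [(2,6)] -> total=1
Click 2 (4,0) count=0: revealed 6 new [(3,0) (3,1) (4,0) (4,1) (5,0) (5,1)] -> total=7
Click 3 (5,4) count=2: revealed 1 new [(5,4)] -> total=8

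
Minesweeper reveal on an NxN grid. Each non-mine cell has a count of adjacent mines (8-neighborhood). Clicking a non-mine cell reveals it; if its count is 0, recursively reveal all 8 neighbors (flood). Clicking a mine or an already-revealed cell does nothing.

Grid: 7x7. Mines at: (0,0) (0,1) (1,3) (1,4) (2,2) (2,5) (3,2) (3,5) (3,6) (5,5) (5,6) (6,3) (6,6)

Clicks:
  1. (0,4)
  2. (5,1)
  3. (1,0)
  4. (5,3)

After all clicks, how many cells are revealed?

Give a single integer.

Click 1 (0,4) count=2: revealed 1 new [(0,4)] -> total=1
Click 2 (5,1) count=0: revealed 15 new [(1,0) (1,1) (2,0) (2,1) (3,0) (3,1) (4,0) (4,1) (4,2) (5,0) (5,1) (5,2) (6,0) (6,1) (6,2)] -> total=16
Click 3 (1,0) count=2: revealed 0 new [(none)] -> total=16
Click 4 (5,3) count=1: revealed 1 new [(5,3)] -> total=17

Answer: 17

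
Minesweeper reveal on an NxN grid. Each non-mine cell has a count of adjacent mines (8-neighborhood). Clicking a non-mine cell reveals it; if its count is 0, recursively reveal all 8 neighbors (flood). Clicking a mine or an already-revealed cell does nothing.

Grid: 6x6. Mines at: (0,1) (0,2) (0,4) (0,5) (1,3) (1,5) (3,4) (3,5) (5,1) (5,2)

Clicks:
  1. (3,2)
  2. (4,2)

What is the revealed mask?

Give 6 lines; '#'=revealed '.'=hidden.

Click 1 (3,2) count=0: revealed 15 new [(1,0) (1,1) (1,2) (2,0) (2,1) (2,2) (2,3) (3,0) (3,1) (3,2) (3,3) (4,0) (4,1) (4,2) (4,3)] -> total=15
Click 2 (4,2) count=2: revealed 0 new [(none)] -> total=15

Answer: ......
###...
####..
####..
####..
......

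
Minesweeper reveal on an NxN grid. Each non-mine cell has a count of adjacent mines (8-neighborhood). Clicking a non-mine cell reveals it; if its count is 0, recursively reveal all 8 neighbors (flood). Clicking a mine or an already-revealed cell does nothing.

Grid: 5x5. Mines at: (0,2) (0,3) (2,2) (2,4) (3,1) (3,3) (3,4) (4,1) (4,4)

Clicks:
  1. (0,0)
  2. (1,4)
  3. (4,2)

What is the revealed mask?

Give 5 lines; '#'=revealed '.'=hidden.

Click 1 (0,0) count=0: revealed 6 new [(0,0) (0,1) (1,0) (1,1) (2,0) (2,1)] -> total=6
Click 2 (1,4) count=2: revealed 1 new [(1,4)] -> total=7
Click 3 (4,2) count=3: revealed 1 new [(4,2)] -> total=8

Answer: ##...
##..#
##...
.....
..#..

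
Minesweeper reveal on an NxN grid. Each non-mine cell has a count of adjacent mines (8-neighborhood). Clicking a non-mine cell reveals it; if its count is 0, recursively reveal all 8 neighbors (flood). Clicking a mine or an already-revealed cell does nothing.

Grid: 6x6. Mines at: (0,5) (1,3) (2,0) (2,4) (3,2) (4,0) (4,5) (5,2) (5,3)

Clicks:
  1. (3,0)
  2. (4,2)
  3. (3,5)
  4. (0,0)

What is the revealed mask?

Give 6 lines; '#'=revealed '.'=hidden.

Answer: ###...
###...
......
#....#
..#...
......

Derivation:
Click 1 (3,0) count=2: revealed 1 new [(3,0)] -> total=1
Click 2 (4,2) count=3: revealed 1 new [(4,2)] -> total=2
Click 3 (3,5) count=2: revealed 1 new [(3,5)] -> total=3
Click 4 (0,0) count=0: revealed 6 new [(0,0) (0,1) (0,2) (1,0) (1,1) (1,2)] -> total=9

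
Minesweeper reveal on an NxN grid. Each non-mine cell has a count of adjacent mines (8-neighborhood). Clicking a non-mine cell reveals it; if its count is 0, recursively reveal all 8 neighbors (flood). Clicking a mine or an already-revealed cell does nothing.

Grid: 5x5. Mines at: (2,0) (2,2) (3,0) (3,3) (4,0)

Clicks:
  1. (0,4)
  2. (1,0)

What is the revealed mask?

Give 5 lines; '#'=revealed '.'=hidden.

Click 1 (0,4) count=0: revealed 12 new [(0,0) (0,1) (0,2) (0,3) (0,4) (1,0) (1,1) (1,2) (1,3) (1,4) (2,3) (2,4)] -> total=12
Click 2 (1,0) count=1: revealed 0 new [(none)] -> total=12

Answer: #####
#####
...##
.....
.....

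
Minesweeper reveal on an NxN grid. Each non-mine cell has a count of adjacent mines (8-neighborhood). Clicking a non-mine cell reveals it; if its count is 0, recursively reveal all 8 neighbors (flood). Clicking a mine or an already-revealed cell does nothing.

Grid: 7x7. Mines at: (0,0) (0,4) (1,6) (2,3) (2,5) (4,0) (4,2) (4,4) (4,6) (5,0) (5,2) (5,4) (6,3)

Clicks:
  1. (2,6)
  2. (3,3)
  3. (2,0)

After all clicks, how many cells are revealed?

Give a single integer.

Click 1 (2,6) count=2: revealed 1 new [(2,6)] -> total=1
Click 2 (3,3) count=3: revealed 1 new [(3,3)] -> total=2
Click 3 (2,0) count=0: revealed 9 new [(1,0) (1,1) (1,2) (2,0) (2,1) (2,2) (3,0) (3,1) (3,2)] -> total=11

Answer: 11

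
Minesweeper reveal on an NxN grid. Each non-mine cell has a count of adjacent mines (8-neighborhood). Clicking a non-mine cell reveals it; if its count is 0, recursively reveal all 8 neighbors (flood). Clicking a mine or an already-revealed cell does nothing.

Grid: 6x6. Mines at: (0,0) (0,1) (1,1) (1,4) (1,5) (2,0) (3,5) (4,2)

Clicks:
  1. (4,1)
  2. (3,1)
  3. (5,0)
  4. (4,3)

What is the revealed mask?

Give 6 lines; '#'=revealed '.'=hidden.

Click 1 (4,1) count=1: revealed 1 new [(4,1)] -> total=1
Click 2 (3,1) count=2: revealed 1 new [(3,1)] -> total=2
Click 3 (5,0) count=0: revealed 4 new [(3,0) (4,0) (5,0) (5,1)] -> total=6
Click 4 (4,3) count=1: revealed 1 new [(4,3)] -> total=7

Answer: ......
......
......
##....
##.#..
##....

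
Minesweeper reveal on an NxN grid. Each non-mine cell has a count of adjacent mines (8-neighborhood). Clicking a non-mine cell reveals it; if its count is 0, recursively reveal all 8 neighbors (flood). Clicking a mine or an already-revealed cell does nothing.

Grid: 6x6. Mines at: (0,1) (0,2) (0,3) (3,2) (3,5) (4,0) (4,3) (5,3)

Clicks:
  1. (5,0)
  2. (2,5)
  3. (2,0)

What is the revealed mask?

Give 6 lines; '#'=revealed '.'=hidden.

Click 1 (5,0) count=1: revealed 1 new [(5,0)] -> total=1
Click 2 (2,5) count=1: revealed 1 new [(2,5)] -> total=2
Click 3 (2,0) count=0: revealed 6 new [(1,0) (1,1) (2,0) (2,1) (3,0) (3,1)] -> total=8

Answer: ......
##....
##...#
##....
......
#.....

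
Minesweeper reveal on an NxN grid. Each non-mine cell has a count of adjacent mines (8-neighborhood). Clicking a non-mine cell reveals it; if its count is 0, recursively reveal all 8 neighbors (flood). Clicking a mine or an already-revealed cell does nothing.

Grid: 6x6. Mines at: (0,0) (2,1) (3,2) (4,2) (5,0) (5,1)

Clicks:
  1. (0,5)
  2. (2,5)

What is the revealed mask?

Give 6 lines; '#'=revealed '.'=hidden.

Answer: .#####
.#####
..####
...###
...###
...###

Derivation:
Click 1 (0,5) count=0: revealed 23 new [(0,1) (0,2) (0,3) (0,4) (0,5) (1,1) (1,2) (1,3) (1,4) (1,5) (2,2) (2,3) (2,4) (2,5) (3,3) (3,4) (3,5) (4,3) (4,4) (4,5) (5,3) (5,4) (5,5)] -> total=23
Click 2 (2,5) count=0: revealed 0 new [(none)] -> total=23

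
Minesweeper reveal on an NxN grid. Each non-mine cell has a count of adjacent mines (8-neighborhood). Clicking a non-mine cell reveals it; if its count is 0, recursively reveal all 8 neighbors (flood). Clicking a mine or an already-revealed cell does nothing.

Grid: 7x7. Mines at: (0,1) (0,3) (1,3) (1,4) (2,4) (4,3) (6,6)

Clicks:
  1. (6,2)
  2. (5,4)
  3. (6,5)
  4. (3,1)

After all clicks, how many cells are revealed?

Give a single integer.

Click 1 (6,2) count=0: revealed 24 new [(1,0) (1,1) (1,2) (2,0) (2,1) (2,2) (3,0) (3,1) (3,2) (4,0) (4,1) (4,2) (5,0) (5,1) (5,2) (5,3) (5,4) (5,5) (6,0) (6,1) (6,2) (6,3) (6,4) (6,5)] -> total=24
Click 2 (5,4) count=1: revealed 0 new [(none)] -> total=24
Click 3 (6,5) count=1: revealed 0 new [(none)] -> total=24
Click 4 (3,1) count=0: revealed 0 new [(none)] -> total=24

Answer: 24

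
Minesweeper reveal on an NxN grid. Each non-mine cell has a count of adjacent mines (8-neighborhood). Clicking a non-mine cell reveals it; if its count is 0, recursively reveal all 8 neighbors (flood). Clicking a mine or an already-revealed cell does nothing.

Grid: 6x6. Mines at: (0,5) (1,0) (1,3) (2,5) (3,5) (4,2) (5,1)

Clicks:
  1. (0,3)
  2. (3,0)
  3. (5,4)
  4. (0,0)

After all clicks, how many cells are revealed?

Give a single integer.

Answer: 14

Derivation:
Click 1 (0,3) count=1: revealed 1 new [(0,3)] -> total=1
Click 2 (3,0) count=0: revealed 6 new [(2,0) (2,1) (3,0) (3,1) (4,0) (4,1)] -> total=7
Click 3 (5,4) count=0: revealed 6 new [(4,3) (4,4) (4,5) (5,3) (5,4) (5,5)] -> total=13
Click 4 (0,0) count=1: revealed 1 new [(0,0)] -> total=14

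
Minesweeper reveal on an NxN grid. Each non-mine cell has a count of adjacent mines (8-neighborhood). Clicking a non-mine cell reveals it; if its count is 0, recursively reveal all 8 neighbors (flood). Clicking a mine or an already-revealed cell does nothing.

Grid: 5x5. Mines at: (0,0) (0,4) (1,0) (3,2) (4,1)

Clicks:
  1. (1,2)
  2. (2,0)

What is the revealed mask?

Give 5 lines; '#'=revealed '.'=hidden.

Click 1 (1,2) count=0: revealed 9 new [(0,1) (0,2) (0,3) (1,1) (1,2) (1,3) (2,1) (2,2) (2,3)] -> total=9
Click 2 (2,0) count=1: revealed 1 new [(2,0)] -> total=10

Answer: .###.
.###.
####.
.....
.....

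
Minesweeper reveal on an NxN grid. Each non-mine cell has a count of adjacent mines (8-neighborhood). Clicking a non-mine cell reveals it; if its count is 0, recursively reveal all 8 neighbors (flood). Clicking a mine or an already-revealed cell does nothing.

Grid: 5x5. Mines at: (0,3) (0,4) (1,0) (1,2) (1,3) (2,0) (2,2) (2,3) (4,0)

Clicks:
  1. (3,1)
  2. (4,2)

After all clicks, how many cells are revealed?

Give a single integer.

Click 1 (3,1) count=3: revealed 1 new [(3,1)] -> total=1
Click 2 (4,2) count=0: revealed 7 new [(3,2) (3,3) (3,4) (4,1) (4,2) (4,3) (4,4)] -> total=8

Answer: 8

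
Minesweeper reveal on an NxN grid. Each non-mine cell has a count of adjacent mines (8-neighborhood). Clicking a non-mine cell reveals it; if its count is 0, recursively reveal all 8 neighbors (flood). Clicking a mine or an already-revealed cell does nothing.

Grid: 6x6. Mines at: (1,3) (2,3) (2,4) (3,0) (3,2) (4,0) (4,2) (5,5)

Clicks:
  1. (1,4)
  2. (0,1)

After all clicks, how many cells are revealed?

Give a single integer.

Answer: 10

Derivation:
Click 1 (1,4) count=3: revealed 1 new [(1,4)] -> total=1
Click 2 (0,1) count=0: revealed 9 new [(0,0) (0,1) (0,2) (1,0) (1,1) (1,2) (2,0) (2,1) (2,2)] -> total=10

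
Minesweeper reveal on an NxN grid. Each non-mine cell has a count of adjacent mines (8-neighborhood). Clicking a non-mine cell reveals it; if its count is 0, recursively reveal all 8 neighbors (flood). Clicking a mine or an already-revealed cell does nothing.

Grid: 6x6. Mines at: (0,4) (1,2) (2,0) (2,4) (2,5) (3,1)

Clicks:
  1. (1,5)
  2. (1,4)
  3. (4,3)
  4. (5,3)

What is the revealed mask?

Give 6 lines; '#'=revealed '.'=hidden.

Click 1 (1,5) count=3: revealed 1 new [(1,5)] -> total=1
Click 2 (1,4) count=3: revealed 1 new [(1,4)] -> total=2
Click 3 (4,3) count=0: revealed 16 new [(3,2) (3,3) (3,4) (3,5) (4,0) (4,1) (4,2) (4,3) (4,4) (4,5) (5,0) (5,1) (5,2) (5,3) (5,4) (5,5)] -> total=18
Click 4 (5,3) count=0: revealed 0 new [(none)] -> total=18

Answer: ......
....##
......
..####
######
######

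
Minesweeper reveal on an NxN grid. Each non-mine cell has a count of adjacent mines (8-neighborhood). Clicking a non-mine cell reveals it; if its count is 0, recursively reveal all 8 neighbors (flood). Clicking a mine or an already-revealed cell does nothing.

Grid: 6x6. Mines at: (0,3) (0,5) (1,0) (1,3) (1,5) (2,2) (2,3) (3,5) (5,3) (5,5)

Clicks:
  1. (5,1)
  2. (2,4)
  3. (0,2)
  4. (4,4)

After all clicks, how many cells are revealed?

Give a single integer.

Answer: 14

Derivation:
Click 1 (5,1) count=0: revealed 11 new [(2,0) (2,1) (3,0) (3,1) (3,2) (4,0) (4,1) (4,2) (5,0) (5,1) (5,2)] -> total=11
Click 2 (2,4) count=4: revealed 1 new [(2,4)] -> total=12
Click 3 (0,2) count=2: revealed 1 new [(0,2)] -> total=13
Click 4 (4,4) count=3: revealed 1 new [(4,4)] -> total=14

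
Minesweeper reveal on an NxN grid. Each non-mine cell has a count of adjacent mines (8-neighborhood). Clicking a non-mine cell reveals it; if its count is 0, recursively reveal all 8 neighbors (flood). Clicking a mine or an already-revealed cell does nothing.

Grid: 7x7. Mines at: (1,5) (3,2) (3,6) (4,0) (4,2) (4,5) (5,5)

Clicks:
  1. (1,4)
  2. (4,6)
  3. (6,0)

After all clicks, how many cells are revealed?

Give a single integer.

Click 1 (1,4) count=1: revealed 1 new [(1,4)] -> total=1
Click 2 (4,6) count=3: revealed 1 new [(4,6)] -> total=2
Click 3 (6,0) count=0: revealed 10 new [(5,0) (5,1) (5,2) (5,3) (5,4) (6,0) (6,1) (6,2) (6,3) (6,4)] -> total=12

Answer: 12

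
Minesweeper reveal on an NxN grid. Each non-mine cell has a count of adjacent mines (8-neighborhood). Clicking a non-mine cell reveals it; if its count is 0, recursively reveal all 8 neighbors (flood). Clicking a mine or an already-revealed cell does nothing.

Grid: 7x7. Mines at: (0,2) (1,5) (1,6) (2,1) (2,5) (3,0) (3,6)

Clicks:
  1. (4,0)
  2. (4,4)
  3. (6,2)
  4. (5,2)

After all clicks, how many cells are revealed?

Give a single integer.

Click 1 (4,0) count=1: revealed 1 new [(4,0)] -> total=1
Click 2 (4,4) count=0: revealed 31 new [(1,2) (1,3) (1,4) (2,2) (2,3) (2,4) (3,1) (3,2) (3,3) (3,4) (3,5) (4,1) (4,2) (4,3) (4,4) (4,5) (4,6) (5,0) (5,1) (5,2) (5,3) (5,4) (5,5) (5,6) (6,0) (6,1) (6,2) (6,3) (6,4) (6,5) (6,6)] -> total=32
Click 3 (6,2) count=0: revealed 0 new [(none)] -> total=32
Click 4 (5,2) count=0: revealed 0 new [(none)] -> total=32

Answer: 32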